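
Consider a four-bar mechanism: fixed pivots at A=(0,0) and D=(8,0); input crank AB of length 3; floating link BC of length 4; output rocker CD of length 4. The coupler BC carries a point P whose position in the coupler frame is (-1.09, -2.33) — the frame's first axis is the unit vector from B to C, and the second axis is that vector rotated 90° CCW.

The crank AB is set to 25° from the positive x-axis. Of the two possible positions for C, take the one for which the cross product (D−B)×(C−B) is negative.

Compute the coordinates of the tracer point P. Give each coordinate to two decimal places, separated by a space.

A=(0,0), D=(8.00,0)
B = A + 3.00·(cos25°, sin25°) = (2.7189, 1.2679)
|BD| = 5.4311
circle(B,4.00) ∩ circle(D,4.00): a=2.7156, h=2.9370
  candidates: C₊=(6.0451,3.4897) cross=15.951; C₋=(4.6739,-2.2219) cross=-15.951
  mode - wants cross < 0 → take C=(4.6739,-2.2219) (cross=-15.951)
ex = (C−B)/|BC| = (0.4887,-0.8724); ey = (0.8724,0.4887)
P = B + -1.09·ex + -2.33·ey = (0.1534,1.0801)

0.15 1.08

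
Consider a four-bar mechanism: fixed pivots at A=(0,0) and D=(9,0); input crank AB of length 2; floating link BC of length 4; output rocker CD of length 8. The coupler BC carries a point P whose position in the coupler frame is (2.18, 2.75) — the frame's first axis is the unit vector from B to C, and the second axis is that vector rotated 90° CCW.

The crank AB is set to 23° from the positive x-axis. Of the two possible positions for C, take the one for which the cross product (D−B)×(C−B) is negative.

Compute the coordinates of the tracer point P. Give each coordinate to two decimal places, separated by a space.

A=(0,0), D=(9.00,0)
B = A + 2.00·(cos23°, sin23°) = (1.8410, 0.7815)
|BD| = 7.2015
circle(B,4.00) ∩ circle(D,8.00): a=0.2681, h=3.9910
  candidates: C₊=(2.5406,4.7198) cross=28.741; C₋=(1.6745,-3.2151) cross=-28.741
  mode - wants cross < 0 → take C=(1.6745,-3.2151) (cross=-28.741)
ex = (C−B)/|BC| = (-0.0416,-0.9991); ey = (0.9991,-0.0416)
P = B + 2.18·ex + 2.75·ey = (4.4979,-1.5111)

4.50 -1.51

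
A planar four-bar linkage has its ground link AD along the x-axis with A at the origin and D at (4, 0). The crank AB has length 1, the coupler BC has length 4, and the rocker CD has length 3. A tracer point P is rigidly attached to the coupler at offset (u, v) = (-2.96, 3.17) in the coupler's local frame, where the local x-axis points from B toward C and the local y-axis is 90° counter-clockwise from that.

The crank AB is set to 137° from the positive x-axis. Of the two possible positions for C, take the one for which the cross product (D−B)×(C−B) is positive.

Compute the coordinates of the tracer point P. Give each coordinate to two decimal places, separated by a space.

-4.89 1.91

A=(0,0), D=(4.00,0)
B = A + 1.00·(cos137°, sin137°) = (-0.7314, 0.6820)
|BD| = 4.7803
circle(B,4.00) ∩ circle(D,3.00): a=3.1223, h=2.5002
  candidates: C₊=(2.7157,2.7112) cross=11.952; C₋=(2.0023,-2.2381) cross=-11.952
  mode + wants cross > 0 → take C=(2.7157,2.7112) (cross=11.952)
ex = (C−B)/|BC| = (0.8618,0.5073); ey = (-0.5073,0.8618)
P = B + -2.96·ex + 3.17·ey = (-4.8903,1.9122)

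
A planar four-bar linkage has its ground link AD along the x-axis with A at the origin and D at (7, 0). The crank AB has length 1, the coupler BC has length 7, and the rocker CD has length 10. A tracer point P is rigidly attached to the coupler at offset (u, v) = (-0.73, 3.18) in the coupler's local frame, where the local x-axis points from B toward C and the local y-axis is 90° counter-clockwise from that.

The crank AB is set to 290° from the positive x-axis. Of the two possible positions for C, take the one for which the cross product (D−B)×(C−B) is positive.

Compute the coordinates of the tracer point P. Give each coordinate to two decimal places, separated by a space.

A=(0,0), D=(7.00,0)
B = A + 1.00·(cos290°, sin290°) = (0.3420, -0.9397)
|BD| = 6.7240
circle(B,7.00) ∩ circle(D,10.00): a=-0.4304, h=6.9868
  candidates: C₊=(-1.0606,5.9183) cross=46.979; C₋=(0.8922,-7.9180) cross=-46.979
  mode + wants cross > 0 → take C=(-1.0606,5.9183) (cross=46.979)
ex = (C−B)/|BC| = (-0.2004,0.9797); ey = (-0.9797,-0.2004)
P = B + -0.73·ex + 3.18·ey = (-2.6272,-2.2921)

-2.63 -2.29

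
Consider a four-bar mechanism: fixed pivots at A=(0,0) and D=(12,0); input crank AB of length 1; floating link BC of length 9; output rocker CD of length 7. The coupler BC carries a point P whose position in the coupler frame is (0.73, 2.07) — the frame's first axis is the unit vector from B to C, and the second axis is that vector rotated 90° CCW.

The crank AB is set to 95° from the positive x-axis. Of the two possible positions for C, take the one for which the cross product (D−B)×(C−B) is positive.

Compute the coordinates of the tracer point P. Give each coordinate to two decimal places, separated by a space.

-0.50 3.15

A=(0,0), D=(12.00,0)
B = A + 1.00·(cos95°, sin95°) = (-0.0872, 0.9962)
|BD| = 12.1281
circle(B,9.00) ∩ circle(D,7.00): a=7.3833, h=5.1465
  candidates: C₊=(7.6939,5.5189) cross=62.418; C₋=(6.8485,-4.7394) cross=-62.418
  mode + wants cross > 0 → take C=(7.6939,5.5189) (cross=62.418)
ex = (C−B)/|BC| = (0.8646,0.5025); ey = (-0.5025,0.8646)
P = B + 0.73·ex + 2.07·ey = (-0.4962,3.1527)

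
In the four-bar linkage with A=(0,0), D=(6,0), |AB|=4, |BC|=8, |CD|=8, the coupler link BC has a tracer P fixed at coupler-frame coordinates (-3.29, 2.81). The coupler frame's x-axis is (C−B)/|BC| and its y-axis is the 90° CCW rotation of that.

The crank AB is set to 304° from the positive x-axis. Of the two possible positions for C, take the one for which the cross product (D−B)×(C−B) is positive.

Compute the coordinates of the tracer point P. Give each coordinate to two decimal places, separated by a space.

0.94 -7.45

A=(0,0), D=(6.00,0)
B = A + 4.00·(cos304°, sin304°) = (2.2368, -3.3162)
|BD| = 5.0158
circle(B,8.00) ∩ circle(D,8.00): a=2.5079, h=7.5967
  candidates: C₊=(-0.9041,4.0415) cross=38.104; C₋=(9.1408,-7.3577) cross=-38.104
  mode + wants cross > 0 → take C=(-0.9041,4.0415) (cross=38.104)
ex = (C−B)/|BC| = (-0.3926,0.9197); ey = (-0.9197,-0.3926)
P = B + -3.29·ex + 2.81·ey = (0.9441,-7.4452)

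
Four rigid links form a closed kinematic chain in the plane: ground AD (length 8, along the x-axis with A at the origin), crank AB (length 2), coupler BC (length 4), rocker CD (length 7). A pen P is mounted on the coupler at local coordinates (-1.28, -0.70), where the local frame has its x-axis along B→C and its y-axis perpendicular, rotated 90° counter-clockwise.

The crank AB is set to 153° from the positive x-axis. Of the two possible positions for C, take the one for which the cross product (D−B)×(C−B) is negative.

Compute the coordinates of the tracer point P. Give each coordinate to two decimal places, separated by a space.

-3.21 1.23

A=(0,0), D=(8.00,0)
B = A + 2.00·(cos153°, sin153°) = (-1.7820, 0.9080)
|BD| = 9.8241
circle(B,4.00) ∩ circle(D,7.00): a=3.2325, h=2.3561
  candidates: C₊=(1.6544,2.9552) cross=23.146; C₋=(1.2189,-1.7368) cross=-23.146
  mode - wants cross < 0 → take C=(1.2189,-1.7368) (cross=-23.146)
ex = (C−B)/|BC| = (0.7502,-0.6612); ey = (0.6612,0.7502)
P = B + -1.28·ex + -0.70·ey = (-3.2051,1.2291)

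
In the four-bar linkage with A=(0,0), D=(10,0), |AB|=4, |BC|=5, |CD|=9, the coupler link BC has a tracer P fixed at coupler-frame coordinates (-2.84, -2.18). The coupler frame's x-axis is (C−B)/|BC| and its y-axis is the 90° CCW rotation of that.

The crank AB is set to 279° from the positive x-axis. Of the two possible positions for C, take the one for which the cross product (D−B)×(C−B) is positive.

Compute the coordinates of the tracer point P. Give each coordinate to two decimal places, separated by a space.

A=(0,0), D=(10.00,0)
B = A + 4.00·(cos279°, sin279°) = (0.6257, -3.9508)
|BD| = 10.1728
circle(B,5.00) ∩ circle(D,9.00): a=2.3339, h=4.4218
  candidates: C₊=(1.0592,1.0304) cross=44.982; C₋=(4.4938,-7.1191) cross=-44.982
  mode + wants cross > 0 → take C=(1.0592,1.0304) (cross=44.982)
ex = (C−B)/|BC| = (0.0867,0.9962); ey = (-0.9962,0.0867)
P = B + -2.84·ex + -2.18·ey = (2.5513,-6.9690)

2.55 -6.97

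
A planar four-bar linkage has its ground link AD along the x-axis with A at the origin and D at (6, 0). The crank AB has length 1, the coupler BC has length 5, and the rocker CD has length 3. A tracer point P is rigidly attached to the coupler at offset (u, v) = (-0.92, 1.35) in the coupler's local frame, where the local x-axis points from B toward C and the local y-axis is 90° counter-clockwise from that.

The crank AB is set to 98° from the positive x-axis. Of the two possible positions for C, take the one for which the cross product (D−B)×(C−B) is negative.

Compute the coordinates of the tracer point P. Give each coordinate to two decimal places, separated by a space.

-0.04 2.62

A=(0,0), D=(6.00,0)
B = A + 1.00·(cos98°, sin98°) = (-0.1392, 0.9903)
|BD| = 6.2185
circle(B,5.00) ∩ circle(D,3.00): a=4.3957, h=2.3827
  candidates: C₊=(4.5799,2.6426) cross=14.817; C₋=(3.8210,-2.0621) cross=-14.817
  mode - wants cross < 0 → take C=(3.8210,-2.0621) (cross=-14.817)
ex = (C−B)/|BC| = (0.7920,-0.6105); ey = (0.6105,0.7920)
P = B + -0.92·ex + 1.35·ey = (-0.0437,2.6212)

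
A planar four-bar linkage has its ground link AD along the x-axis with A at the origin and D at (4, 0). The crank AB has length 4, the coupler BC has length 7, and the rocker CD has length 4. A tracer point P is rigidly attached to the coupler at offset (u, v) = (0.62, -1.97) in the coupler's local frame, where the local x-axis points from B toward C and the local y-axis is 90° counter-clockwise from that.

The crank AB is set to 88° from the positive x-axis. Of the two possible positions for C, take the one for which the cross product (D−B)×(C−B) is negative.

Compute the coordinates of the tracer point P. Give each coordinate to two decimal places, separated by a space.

-1.71 3.07

A=(0,0), D=(4.00,0)
B = A + 4.00·(cos88°, sin88°) = (0.1396, 3.9976)
|BD| = 5.5573
circle(B,7.00) ∩ circle(D,4.00): a=5.7477, h=3.9955
  candidates: C₊=(7.0064,2.6385) cross=22.204; C₋=(1.2582,-2.9125) cross=-22.204
  mode - wants cross < 0 → take C=(1.2582,-2.9125) (cross=-22.204)
ex = (C−B)/|BC| = (0.1598,-0.9871); ey = (0.9871,0.1598)
P = B + 0.62·ex + -1.97·ey = (-1.7060,3.0707)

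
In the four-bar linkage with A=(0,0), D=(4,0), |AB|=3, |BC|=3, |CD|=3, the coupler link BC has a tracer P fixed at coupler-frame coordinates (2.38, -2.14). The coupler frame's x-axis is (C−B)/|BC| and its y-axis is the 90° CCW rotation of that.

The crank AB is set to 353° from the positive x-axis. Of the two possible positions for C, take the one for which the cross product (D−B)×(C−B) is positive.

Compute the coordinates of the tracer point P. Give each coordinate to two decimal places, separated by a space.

A=(0,0), D=(4.00,0)
B = A + 3.00·(cos353°, sin353°) = (2.9776, -0.3656)
|BD| = 1.0858
circle(B,3.00) ∩ circle(D,3.00): a=0.5429, h=2.9505
  candidates: C₊=(2.4953,2.5954) cross=3.204; C₋=(4.4823,-2.9610) cross=-3.204
  mode + wants cross > 0 → take C=(2.4953,2.5954) (cross=3.204)
ex = (C−B)/|BC| = (-0.1608,0.9870); ey = (-0.9870,-0.1608)
P = B + 2.38·ex + -2.14·ey = (4.7072,2.3275)

4.71 2.33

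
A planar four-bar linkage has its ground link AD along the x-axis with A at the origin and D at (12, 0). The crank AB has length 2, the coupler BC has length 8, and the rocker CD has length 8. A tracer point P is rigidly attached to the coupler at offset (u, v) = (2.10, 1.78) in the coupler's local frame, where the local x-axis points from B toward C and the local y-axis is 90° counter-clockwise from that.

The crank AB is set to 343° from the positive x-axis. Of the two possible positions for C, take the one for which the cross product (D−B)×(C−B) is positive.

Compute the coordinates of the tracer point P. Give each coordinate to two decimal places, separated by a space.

A=(0,0), D=(12.00,0)
B = A + 2.00·(cos343°, sin343°) = (1.9126, -0.5847)
|BD| = 10.1043
circle(B,8.00) ∩ circle(D,8.00): a=5.0522, h=6.2029
  candidates: C₊=(6.5973,5.9001) cross=62.676; C₋=(7.3153,-6.4849) cross=-62.676
  mode + wants cross > 0 → take C=(6.5973,5.9001) (cross=62.676)
ex = (C−B)/|BC| = (0.5856,0.8106); ey = (-0.8106,0.5856)
P = B + 2.10·ex + 1.78·ey = (1.6995,2.1599)

1.70 2.16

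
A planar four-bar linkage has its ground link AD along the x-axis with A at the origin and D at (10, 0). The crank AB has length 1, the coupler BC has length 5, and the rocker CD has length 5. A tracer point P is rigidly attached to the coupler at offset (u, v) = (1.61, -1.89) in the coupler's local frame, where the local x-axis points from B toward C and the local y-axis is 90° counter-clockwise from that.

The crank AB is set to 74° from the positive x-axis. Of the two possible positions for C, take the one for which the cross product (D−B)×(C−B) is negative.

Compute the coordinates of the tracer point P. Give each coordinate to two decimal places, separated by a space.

A=(0,0), D=(10.00,0)
B = A + 1.00·(cos74°, sin74°) = (0.2756, 0.9613)
|BD| = 9.7718
circle(B,5.00) ∩ circle(D,5.00): a=4.8859, h=1.0622
  candidates: C₊=(5.2423,1.5376) cross=10.379; C₋=(5.0333,-0.5764) cross=-10.379
  mode - wants cross < 0 → take C=(5.0333,-0.5764) (cross=-10.379)
ex = (C−B)/|BC| = (0.9515,-0.3075); ey = (0.3075,0.9515)
P = B + 1.61·ex + -1.89·ey = (1.2264,-1.3323)

1.23 -1.33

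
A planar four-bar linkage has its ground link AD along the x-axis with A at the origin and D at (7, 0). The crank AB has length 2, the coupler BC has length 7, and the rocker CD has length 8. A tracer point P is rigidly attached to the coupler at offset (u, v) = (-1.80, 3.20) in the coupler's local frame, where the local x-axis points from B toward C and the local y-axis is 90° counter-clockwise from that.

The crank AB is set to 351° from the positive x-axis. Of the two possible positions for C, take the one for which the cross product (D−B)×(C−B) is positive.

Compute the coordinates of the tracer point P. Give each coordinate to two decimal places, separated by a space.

A=(0,0), D=(7.00,0)
B = A + 2.00·(cos351°, sin351°) = (1.9754, -0.3129)
|BD| = 5.0344
circle(B,7.00) ∩ circle(D,8.00): a=1.0274, h=6.9242
  candidates: C₊=(2.5705,6.6618) cross=34.859; C₋=(3.4311,-7.1598) cross=-34.859
  mode + wants cross > 0 → take C=(2.5705,6.6618) (cross=34.859)
ex = (C−B)/|BC| = (0.0850,0.9964); ey = (-0.9964,0.0850)
P = B + -1.80·ex + 3.20·ey = (-1.3661,-1.8343)

-1.37 -1.83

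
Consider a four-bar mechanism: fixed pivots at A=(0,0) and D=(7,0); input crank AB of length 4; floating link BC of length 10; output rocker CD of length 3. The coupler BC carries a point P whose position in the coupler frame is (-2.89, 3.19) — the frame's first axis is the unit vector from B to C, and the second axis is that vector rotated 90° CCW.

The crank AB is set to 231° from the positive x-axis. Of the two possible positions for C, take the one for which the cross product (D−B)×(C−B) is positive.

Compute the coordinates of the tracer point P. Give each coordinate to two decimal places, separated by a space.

A=(0,0), D=(7.00,0)
B = A + 4.00·(cos231°, sin231°) = (-2.5173, -3.1086)
|BD| = 10.0121
circle(B,10.00) ∩ circle(D,3.00): a=9.5506, h=2.9643
  candidates: C₊=(5.6409,2.6745) cross=29.679; C₋=(7.4816,-2.9611) cross=-29.679
  mode + wants cross > 0 → take C=(5.6409,2.6745) (cross=29.679)
ex = (C−B)/|BC| = (0.8158,0.5783); ey = (-0.5783,0.8158)
P = B + -2.89·ex + 3.19·ey = (-6.7198,-2.1774)

-6.72 -2.18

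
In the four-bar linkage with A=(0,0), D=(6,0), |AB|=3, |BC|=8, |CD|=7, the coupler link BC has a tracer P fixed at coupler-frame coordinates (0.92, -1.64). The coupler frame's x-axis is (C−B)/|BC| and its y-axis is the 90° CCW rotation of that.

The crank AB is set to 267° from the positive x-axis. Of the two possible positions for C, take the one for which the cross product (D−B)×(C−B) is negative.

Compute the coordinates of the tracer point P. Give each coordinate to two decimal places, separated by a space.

-0.17 -4.88

A=(0,0), D=(6.00,0)
B = A + 3.00·(cos267°, sin267°) = (-0.1570, -2.9959)
|BD| = 6.8472
circle(B,8.00) ∩ circle(D,7.00): a=4.5189, h=6.6015
  candidates: C₊=(1.0181,4.9173) cross=45.201; C₋=(6.7948,-6.9547) cross=-45.201
  mode - wants cross < 0 → take C=(6.7948,-6.9547) (cross=-45.201)
ex = (C−B)/|BC| = (0.8690,-0.4949); ey = (0.4949,0.8690)
P = B + 0.92·ex + -1.64·ey = (-0.1691,-4.8763)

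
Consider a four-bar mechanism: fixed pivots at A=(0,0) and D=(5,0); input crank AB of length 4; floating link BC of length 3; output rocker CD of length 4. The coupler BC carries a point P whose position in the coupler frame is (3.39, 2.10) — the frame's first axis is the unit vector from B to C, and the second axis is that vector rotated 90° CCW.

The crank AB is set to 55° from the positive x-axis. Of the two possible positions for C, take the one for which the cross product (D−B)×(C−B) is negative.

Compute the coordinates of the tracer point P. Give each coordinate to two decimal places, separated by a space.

A=(0,0), D=(5.00,0)
B = A + 4.00·(cos55°, sin55°) = (2.2943, 3.2766)
|BD| = 4.2493
circle(B,3.00) ∩ circle(D,4.00): a=1.3010, h=2.7032
  candidates: C₊=(5.2071,3.9946) cross=11.487; C₋=(1.0383,0.5522) cross=-11.487
  mode - wants cross < 0 → take C=(1.0383,0.5522) (cross=-11.487)
ex = (C−B)/|BC| = (-0.4187,-0.9081); ey = (0.9081,-0.4187)
P = B + 3.39·ex + 2.10·ey = (2.7821,-0.6812)

2.78 -0.68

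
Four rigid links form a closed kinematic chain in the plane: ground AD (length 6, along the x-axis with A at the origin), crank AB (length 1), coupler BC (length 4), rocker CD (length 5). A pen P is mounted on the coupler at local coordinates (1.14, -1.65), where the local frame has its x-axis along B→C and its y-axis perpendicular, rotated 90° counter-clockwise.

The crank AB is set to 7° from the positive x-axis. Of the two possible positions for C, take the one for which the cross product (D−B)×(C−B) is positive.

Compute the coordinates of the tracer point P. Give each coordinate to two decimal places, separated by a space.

2.97 0.46

A=(0,0), D=(6.00,0)
B = A + 1.00·(cos7°, sin7°) = (0.9925, 0.1219)
|BD| = 5.0089
circle(B,4.00) ∩ circle(D,5.00): a=1.6061, h=3.6634
  candidates: C₊=(2.6873,3.7451) cross=18.350; C₋=(2.5090,-3.5795) cross=-18.350
  mode + wants cross > 0 → take C=(2.6873,3.7451) (cross=18.350)
ex = (C−B)/|BC| = (0.4237,0.9058); ey = (-0.9058,0.4237)
P = B + 1.14·ex + -1.65·ey = (2.9701,0.4554)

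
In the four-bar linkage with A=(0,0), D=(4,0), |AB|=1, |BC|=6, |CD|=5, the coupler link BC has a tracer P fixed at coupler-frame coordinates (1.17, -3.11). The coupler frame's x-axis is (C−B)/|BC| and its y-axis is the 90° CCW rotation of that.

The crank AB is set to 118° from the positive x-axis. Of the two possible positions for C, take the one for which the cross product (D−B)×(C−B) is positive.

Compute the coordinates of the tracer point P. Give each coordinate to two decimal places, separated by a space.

2.52 -0.58

A=(0,0), D=(4.00,0)
B = A + 1.00·(cos118°, sin118°) = (-0.4695, 0.8829)
|BD| = 4.5559
circle(B,6.00) ∩ circle(D,5.00): a=3.4852, h=4.8840
  candidates: C₊=(3.8962,4.9989) cross=22.251; C₋=(2.0031,-4.5839) cross=-22.251
  mode + wants cross > 0 → take C=(3.8962,4.9989) (cross=22.251)
ex = (C−B)/|BC| = (0.7276,0.6860); ey = (-0.6860,0.7276)
P = B + 1.17·ex + -3.11·ey = (2.5153,-0.5773)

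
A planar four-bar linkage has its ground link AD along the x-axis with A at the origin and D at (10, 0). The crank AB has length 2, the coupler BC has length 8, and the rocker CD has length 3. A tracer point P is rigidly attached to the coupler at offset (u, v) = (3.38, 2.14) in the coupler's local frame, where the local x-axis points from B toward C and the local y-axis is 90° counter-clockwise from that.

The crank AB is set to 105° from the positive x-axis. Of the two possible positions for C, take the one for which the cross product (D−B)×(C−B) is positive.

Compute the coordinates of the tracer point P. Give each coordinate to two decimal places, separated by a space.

A=(0,0), D=(10.00,0)
B = A + 2.00·(cos105°, sin105°) = (-0.5176, 1.9319)
|BD| = 10.6936
circle(B,8.00) ∩ circle(D,3.00): a=7.9184, h=1.1395
  candidates: C₊=(7.4764,1.6221) cross=12.186; C₋=(7.0646,-0.6194) cross=-12.186
  mode + wants cross > 0 → take C=(7.4764,1.6221) (cross=12.186)
ex = (C−B)/|BC| = (0.9993,-0.0387); ey = (0.0387,0.9993)
P = B + 3.38·ex + 2.14·ey = (2.9427,3.9394)

2.94 3.94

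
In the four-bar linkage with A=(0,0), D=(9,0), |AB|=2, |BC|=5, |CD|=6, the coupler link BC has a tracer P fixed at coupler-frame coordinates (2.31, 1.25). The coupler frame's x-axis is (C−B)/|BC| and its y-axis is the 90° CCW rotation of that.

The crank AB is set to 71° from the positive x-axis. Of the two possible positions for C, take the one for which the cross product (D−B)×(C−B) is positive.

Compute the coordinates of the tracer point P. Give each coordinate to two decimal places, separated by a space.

2.00 4.14

A=(0,0), D=(9.00,0)
B = A + 2.00·(cos71°, sin71°) = (0.6511, 1.8910)
|BD| = 8.5603
circle(B,5.00) ∩ circle(D,6.00): a=3.6377, h=3.4304
  candidates: C₊=(4.9567,4.4331) cross=29.365; C₋=(3.4412,-2.2582) cross=-29.365
  mode + wants cross > 0 → take C=(4.9567,4.4331) (cross=29.365)
ex = (C−B)/|BC| = (0.8611,0.5084); ey = (-0.5084,0.8611)
P = B + 2.31·ex + 1.25·ey = (2.0048,4.1418)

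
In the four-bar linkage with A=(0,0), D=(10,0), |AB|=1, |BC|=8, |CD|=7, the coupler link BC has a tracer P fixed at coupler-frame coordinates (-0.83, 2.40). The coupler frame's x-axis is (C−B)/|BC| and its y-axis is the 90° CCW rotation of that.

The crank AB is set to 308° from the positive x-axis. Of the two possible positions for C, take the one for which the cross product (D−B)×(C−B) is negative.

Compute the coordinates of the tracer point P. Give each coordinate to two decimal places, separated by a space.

1.59 1.56

A=(0,0), D=(10.00,0)
B = A + 1.00·(cos308°, sin308°) = (0.6157, -0.7880)
|BD| = 9.4174
circle(B,8.00) ∩ circle(D,7.00): a=5.5051, h=5.8047
  candidates: C₊=(5.6157,5.4569) cross=54.665; C₋=(6.5872,-6.1117) cross=-54.665
  mode - wants cross < 0 → take C=(6.5872,-6.1117) (cross=-54.665)
ex = (C−B)/|BC| = (0.7464,-0.6655); ey = (0.6655,0.7464)
P = B + -0.83·ex + 2.40·ey = (1.5932,1.5558)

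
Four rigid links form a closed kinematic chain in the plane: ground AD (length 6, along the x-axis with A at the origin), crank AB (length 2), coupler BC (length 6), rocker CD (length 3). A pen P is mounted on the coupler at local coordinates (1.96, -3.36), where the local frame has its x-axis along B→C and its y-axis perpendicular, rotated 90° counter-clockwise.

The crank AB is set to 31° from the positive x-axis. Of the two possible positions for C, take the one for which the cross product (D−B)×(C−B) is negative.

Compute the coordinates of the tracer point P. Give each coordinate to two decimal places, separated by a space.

A=(0,0), D=(6.00,0)
B = A + 2.00·(cos31°, sin31°) = (1.7143, 1.0301)
|BD| = 4.4077
circle(B,6.00) ∩ circle(D,3.00): a=5.2667, h=2.8744
  candidates: C₊=(7.5069,2.5941) cross=12.670; C₋=(6.1634,-2.9955) cross=-12.670
  mode - wants cross < 0 → take C=(6.1634,-2.9955) (cross=-12.670)
ex = (C−B)/|BC| = (0.7415,-0.6709); ey = (0.6709,0.7415)
P = B + 1.96·ex + -3.36·ey = (0.9134,-2.7764)

0.91 -2.78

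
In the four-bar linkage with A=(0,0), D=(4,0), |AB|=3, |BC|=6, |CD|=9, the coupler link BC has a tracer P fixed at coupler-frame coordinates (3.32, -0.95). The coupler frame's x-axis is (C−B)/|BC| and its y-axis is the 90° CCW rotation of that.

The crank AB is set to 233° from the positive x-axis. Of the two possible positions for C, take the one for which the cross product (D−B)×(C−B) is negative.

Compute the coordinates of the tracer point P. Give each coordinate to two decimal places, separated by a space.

A=(0,0), D=(4.00,0)
B = A + 3.00·(cos233°, sin233°) = (-1.8054, -2.3959)
|BD| = 6.2804
circle(B,6.00) ∩ circle(D,9.00): a=-0.4424, h=5.9837
  candidates: C₊=(-4.4971,2.9665) cross=37.580; C₋=(0.0684,-8.0958) cross=-37.580
  mode - wants cross < 0 → take C=(0.0684,-8.0958) (cross=-37.580)
ex = (C−B)/|BC| = (0.3123,-0.9500); ey = (0.9500,0.3123)
P = B + 3.32·ex + -0.95·ey = (-1.6711,-5.8465)

-1.67 -5.85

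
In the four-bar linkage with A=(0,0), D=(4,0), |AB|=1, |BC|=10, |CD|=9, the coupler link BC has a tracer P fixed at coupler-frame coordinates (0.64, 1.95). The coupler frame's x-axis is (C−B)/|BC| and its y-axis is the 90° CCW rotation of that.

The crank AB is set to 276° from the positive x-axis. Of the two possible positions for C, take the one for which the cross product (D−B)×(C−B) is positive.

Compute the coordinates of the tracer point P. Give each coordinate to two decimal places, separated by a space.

A=(0,0), D=(4.00,0)
B = A + 1.00·(cos276°, sin276°) = (0.1045, -0.9945)
|BD| = 4.0204
circle(B,10.00) ∩ circle(D,9.00): a=4.3731, h=8.9931
  candidates: C₊=(2.1172,8.8008) cross=36.156; C₋=(6.5664,-8.6263) cross=-36.156
  mode + wants cross > 0 → take C=(2.1172,8.8008) (cross=36.156)
ex = (C−B)/|BC| = (0.2013,0.9795); ey = (-0.9795,0.2013)
P = B + 0.64·ex + 1.95·ey = (-1.6768,0.0248)

-1.68 0.02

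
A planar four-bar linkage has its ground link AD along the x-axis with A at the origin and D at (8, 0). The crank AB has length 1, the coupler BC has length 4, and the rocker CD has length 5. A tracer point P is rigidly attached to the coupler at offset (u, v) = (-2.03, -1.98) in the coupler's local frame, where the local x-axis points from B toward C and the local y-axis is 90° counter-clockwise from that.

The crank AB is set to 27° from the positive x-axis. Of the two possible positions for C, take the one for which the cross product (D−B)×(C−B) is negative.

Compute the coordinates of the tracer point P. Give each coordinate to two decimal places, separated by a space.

A=(0,0), D=(8.00,0)
B = A + 1.00·(cos27°, sin27°) = (0.8910, 0.4540)
|BD| = 7.1235
circle(B,4.00) ∩ circle(D,5.00): a=2.9300, h=2.7230
  candidates: C₊=(3.9886,2.9848) cross=19.398; C₋=(3.6415,-2.4503) cross=-19.398
  mode - wants cross < 0 → take C=(3.6415,-2.4503) (cross=-19.398)
ex = (C−B)/|BC| = (0.6876,-0.7261); ey = (0.7261,0.6876)
P = B + -2.03·ex + -1.98·ey = (-1.9425,0.5664)

-1.94 0.57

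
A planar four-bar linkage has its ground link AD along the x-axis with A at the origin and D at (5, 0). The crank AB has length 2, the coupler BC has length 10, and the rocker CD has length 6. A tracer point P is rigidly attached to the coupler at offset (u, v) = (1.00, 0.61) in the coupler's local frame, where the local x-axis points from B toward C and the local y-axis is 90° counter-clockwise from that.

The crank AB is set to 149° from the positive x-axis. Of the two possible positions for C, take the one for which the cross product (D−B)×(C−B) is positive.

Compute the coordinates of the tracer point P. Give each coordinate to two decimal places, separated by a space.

A=(0,0), D=(5.00,0)
B = A + 2.00·(cos149°, sin149°) = (-1.7143, 1.0301)
|BD| = 6.7929
circle(B,10.00) ∩ circle(D,6.00): a=8.1073, h=5.8543
  candidates: C₊=(7.1869,5.5873) cross=39.767; C₋=(5.4114,-5.9859) cross=-39.767
  mode + wants cross > 0 → take C=(7.1869,5.5873) (cross=39.767)
ex = (C−B)/|BC| = (0.8901,0.4557); ey = (-0.4557,0.8901)
P = B + 1.00·ex + 0.61·ey = (-1.1022,2.0288)

-1.10 2.03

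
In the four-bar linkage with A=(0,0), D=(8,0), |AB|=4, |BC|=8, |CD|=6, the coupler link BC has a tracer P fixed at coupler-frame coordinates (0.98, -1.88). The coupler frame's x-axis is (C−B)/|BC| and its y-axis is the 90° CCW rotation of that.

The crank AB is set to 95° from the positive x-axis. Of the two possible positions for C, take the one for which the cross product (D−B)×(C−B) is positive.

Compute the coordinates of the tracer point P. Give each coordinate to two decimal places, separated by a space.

A=(0,0), D=(8.00,0)
B = A + 4.00·(cos95°, sin95°) = (-0.3486, 3.9848)
|BD| = 9.2508
circle(B,8.00) ∩ circle(D,6.00): a=6.1388, h=5.1298
  candidates: C₊=(7.4011,5.9700) cross=47.455; C₋=(2.9818,-3.2890) cross=-47.455
  mode + wants cross > 0 → take C=(7.4011,5.9700) (cross=47.455)
ex = (C−B)/|BC| = (0.9687,0.2482); ey = (-0.2482,0.9687)
P = B + 0.98·ex + -1.88·ey = (1.0673,2.4068)

1.07 2.41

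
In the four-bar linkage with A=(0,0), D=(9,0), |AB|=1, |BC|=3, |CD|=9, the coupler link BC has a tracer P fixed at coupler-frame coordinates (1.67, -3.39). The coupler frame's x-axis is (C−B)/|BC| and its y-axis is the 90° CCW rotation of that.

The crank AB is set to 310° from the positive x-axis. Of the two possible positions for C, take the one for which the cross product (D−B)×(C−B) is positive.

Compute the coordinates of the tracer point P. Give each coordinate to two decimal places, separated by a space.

A=(0,0), D=(9.00,0)
B = A + 1.00·(cos310°, sin310°) = (0.6428, -0.7660)
|BD| = 8.3922
circle(B,3.00) ∩ circle(D,9.00): a=-0.0935, h=2.9985
  candidates: C₊=(0.2759,2.2114) cross=25.164; C₋=(0.8233,-3.7606) cross=-25.164
  mode + wants cross > 0 → take C=(0.2759,2.2114) (cross=25.164)
ex = (C−B)/|BC| = (-0.1223,0.9925); ey = (-0.9925,-0.1223)
P = B + 1.67·ex + -3.39·ey = (3.8031,1.3060)

3.80 1.31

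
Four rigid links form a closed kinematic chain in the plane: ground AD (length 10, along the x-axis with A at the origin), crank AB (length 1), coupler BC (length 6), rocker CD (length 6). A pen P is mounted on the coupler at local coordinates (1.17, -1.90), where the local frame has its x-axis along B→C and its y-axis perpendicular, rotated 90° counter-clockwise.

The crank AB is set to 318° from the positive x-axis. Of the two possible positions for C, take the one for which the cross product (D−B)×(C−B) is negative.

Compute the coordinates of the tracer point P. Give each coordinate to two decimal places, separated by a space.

0.60 -2.90

A=(0,0), D=(10.00,0)
B = A + 1.00·(cos318°, sin318°) = (0.7431, -0.6691)
|BD| = 9.2810
circle(B,6.00) ∩ circle(D,6.00): a=4.6405, h=3.8034
  candidates: C₊=(5.0974,3.4589) cross=35.299; C₋=(5.6458,-4.1281) cross=-35.299
  mode - wants cross < 0 → take C=(5.6458,-4.1281) (cross=-35.299)
ex = (C−B)/|BC| = (0.8171,-0.5765); ey = (0.5765,0.8171)
P = B + 1.17·ex + -1.90·ey = (0.6038,-2.8961)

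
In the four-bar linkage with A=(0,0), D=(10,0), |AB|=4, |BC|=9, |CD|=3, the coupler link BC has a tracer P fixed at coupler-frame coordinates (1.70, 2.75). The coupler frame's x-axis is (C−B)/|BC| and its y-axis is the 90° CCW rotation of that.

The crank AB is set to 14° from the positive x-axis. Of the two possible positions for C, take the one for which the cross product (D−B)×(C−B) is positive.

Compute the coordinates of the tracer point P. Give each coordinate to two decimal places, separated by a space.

5.62 3.69

A=(0,0), D=(10.00,0)
B = A + 4.00·(cos14°, sin14°) = (3.8812, 0.9677)
|BD| = 6.1949
circle(B,9.00) ∩ circle(D,3.00): a=8.9087, h=1.2787
  candidates: C₊=(12.8803,0.8391) cross=7.921; C₋=(12.4808,-1.6869) cross=-7.921
  mode + wants cross > 0 → take C=(12.8803,0.8391) (cross=7.921)
ex = (C−B)/|BC| = (0.9999,-0.0143); ey = (0.0143,0.9999)
P = B + 1.70·ex + 2.75·ey = (5.6203,3.6931)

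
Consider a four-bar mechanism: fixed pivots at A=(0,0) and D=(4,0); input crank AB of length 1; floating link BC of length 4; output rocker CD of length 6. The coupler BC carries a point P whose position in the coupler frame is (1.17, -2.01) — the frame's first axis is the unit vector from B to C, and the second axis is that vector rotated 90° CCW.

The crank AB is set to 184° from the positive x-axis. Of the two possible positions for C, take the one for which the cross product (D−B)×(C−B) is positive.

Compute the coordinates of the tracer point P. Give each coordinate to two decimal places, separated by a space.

1.13 0.87

A=(0,0), D=(4.00,0)
B = A + 1.00·(cos184°, sin184°) = (-0.9976, -0.0698)
|BD| = 4.9981
circle(B,4.00) ∩ circle(D,6.00): a=0.4982, h=3.9688
  candidates: C₊=(-0.5548,3.9057) cross=19.837; C₋=(-0.4440,-4.0313) cross=-19.837
  mode + wants cross > 0 → take C=(-0.5548,3.9057) (cross=19.837)
ex = (C−B)/|BC| = (0.1107,0.9939); ey = (-0.9939,0.1107)
P = B + 1.17·ex + -2.01·ey = (1.1296,0.8705)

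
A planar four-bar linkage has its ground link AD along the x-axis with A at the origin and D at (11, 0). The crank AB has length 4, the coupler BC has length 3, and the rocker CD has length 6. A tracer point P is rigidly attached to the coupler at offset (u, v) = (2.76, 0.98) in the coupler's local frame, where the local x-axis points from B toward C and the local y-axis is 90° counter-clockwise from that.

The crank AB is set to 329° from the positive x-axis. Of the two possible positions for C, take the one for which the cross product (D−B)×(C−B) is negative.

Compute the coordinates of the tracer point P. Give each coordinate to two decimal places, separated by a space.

6.33 -2.47

A=(0,0), D=(11.00,0)
B = A + 4.00·(cos329°, sin329°) = (3.4287, -2.0602)
|BD| = 7.8466
circle(B,3.00) ∩ circle(D,6.00): a=2.2028, h=2.0366
  candidates: C₊=(5.0195,0.4833) cross=15.980; C₋=(6.0889,-3.4469) cross=-15.980
  mode - wants cross < 0 → take C=(6.0889,-3.4469) (cross=-15.980)
ex = (C−B)/|BC| = (0.8867,-0.4623); ey = (0.4623,0.8867)
P = B + 2.76·ex + 0.98·ey = (6.3291,-2.4670)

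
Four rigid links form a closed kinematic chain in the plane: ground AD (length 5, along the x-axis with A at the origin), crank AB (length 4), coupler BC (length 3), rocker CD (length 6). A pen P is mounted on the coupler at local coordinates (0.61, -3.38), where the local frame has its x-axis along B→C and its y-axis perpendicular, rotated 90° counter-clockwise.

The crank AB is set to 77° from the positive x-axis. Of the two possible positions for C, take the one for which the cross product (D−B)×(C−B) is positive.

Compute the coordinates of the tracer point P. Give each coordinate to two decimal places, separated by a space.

A=(0,0), D=(5.00,0)
B = A + 4.00·(cos77°, sin77°) = (0.8998, 3.8975)
|BD| = 5.6570
circle(B,3.00) ∩ circle(D,6.00): a=0.4421, h=2.9672
  candidates: C₊=(3.2646,5.7435) cross=16.786; C₋=(-0.8241,1.4422) cross=-16.786
  mode + wants cross > 0 → take C=(3.2646,5.7435) (cross=16.786)
ex = (C−B)/|BC| = (0.7883,0.6154); ey = (-0.6154,0.7883)
P = B + 0.61·ex + -3.38·ey = (3.4605,1.6086)

3.46 1.61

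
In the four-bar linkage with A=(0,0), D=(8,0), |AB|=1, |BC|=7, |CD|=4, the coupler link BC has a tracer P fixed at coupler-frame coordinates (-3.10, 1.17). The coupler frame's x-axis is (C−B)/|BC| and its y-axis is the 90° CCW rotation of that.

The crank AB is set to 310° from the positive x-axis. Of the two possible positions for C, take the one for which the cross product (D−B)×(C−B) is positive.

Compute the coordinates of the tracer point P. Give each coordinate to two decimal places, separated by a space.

-2.52 -1.76

A=(0,0), D=(8.00,0)
B = A + 1.00·(cos310°, sin310°) = (0.6428, -0.7660)
|BD| = 7.3970
circle(B,7.00) ∩ circle(D,4.00): a=5.9291, h=3.7209
  candidates: C₊=(6.1547,3.5489) cross=27.524; C₋=(6.9254,-3.8529) cross=-27.524
  mode + wants cross > 0 → take C=(6.1547,3.5489) (cross=27.524)
ex = (C−B)/|BC| = (0.7874,0.6164); ey = (-0.6164,0.7874)
P = B + -3.10·ex + 1.17·ey = (-2.5194,-1.7557)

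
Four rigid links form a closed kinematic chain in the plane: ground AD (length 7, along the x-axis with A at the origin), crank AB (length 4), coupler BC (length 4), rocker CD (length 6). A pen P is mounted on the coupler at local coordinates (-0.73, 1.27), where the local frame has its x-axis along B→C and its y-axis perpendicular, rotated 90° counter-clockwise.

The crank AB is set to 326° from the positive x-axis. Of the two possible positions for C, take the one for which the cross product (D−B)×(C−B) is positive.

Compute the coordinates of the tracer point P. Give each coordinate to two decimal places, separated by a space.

2.66 -3.55

A=(0,0), D=(7.00,0)
B = A + 4.00·(cos326°, sin326°) = (3.3162, -2.2368)
|BD| = 4.3097
circle(B,4.00) ∩ circle(D,6.00): a=-0.1655, h=3.9966
  candidates: C₊=(1.1005,1.0935) cross=17.224; C₋=(5.2490,-5.7388) cross=-17.224
  mode + wants cross > 0 → take C=(1.1005,1.0935) (cross=17.224)
ex = (C−B)/|BC| = (-0.5539,0.8326); ey = (-0.8326,-0.5539)
P = B + -0.73·ex + 1.27·ey = (2.6631,-3.5480)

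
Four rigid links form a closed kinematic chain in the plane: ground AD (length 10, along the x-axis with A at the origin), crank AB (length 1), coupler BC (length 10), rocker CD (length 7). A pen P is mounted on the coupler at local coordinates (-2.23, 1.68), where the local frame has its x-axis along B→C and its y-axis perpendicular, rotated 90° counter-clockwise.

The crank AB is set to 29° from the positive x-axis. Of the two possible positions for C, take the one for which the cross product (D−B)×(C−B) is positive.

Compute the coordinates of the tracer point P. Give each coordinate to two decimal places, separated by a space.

A=(0,0), D=(10.00,0)
B = A + 1.00·(cos29°, sin29°) = (0.8746, 0.4848)
|BD| = 9.1382
circle(B,10.00) ∩ circle(D,7.00): a=7.3596, h=6.7703
  candidates: C₊=(8.5830,6.8551) cross=61.868; C₋=(7.8647,-6.6664) cross=-61.868
  mode + wants cross > 0 → take C=(8.5830,6.8551) (cross=61.868)
ex = (C−B)/|BC| = (0.7708,0.6370); ey = (-0.6370,0.7708)
P = B + -2.23·ex + 1.68·ey = (-1.9146,0.3593)

-1.91 0.36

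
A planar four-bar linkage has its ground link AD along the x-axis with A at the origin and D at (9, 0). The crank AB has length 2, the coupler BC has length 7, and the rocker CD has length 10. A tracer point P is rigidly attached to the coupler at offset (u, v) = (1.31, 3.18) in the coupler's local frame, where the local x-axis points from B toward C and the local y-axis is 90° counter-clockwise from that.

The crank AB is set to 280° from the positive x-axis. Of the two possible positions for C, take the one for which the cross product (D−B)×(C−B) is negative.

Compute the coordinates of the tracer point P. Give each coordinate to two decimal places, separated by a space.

A=(0,0), D=(9.00,0)
B = A + 2.00·(cos280°, sin280°) = (0.3473, -1.9696)
|BD| = 8.8740
circle(B,7.00) ∩ circle(D,10.00): a=1.5635, h=6.8232
  candidates: C₊=(0.3574,5.0304) cross=60.549; C₋=(3.3862,-8.2756) cross=-60.549
  mode - wants cross < 0 → take C=(3.3862,-8.2756) (cross=-60.549)
ex = (C−B)/|BC| = (0.4341,-0.9009); ey = (0.9009,0.4341)
P = B + 1.31·ex + 3.18·ey = (3.7807,-1.7692)

3.78 -1.77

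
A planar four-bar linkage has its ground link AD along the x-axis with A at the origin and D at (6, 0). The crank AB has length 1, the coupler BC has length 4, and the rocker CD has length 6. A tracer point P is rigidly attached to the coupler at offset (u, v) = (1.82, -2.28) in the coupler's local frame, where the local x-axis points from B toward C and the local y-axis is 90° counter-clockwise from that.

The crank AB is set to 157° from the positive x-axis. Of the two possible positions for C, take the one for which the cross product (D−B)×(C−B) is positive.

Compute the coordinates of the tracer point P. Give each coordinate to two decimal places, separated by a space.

A=(0,0), D=(6.00,0)
B = A + 1.00·(cos157°, sin157°) = (-0.9205, 0.3907)
|BD| = 6.9315
circle(B,4.00) ∩ circle(D,6.00): a=2.0231, h=3.4507
  candidates: C₊=(1.2939,3.7219) cross=23.918; C₋=(0.9048,-3.1685) cross=-23.918
  mode + wants cross > 0 → take C=(1.2939,3.7219) (cross=23.918)
ex = (C−B)/|BC| = (0.5536,0.8328); ey = (-0.8328,0.5536)
P = B + 1.82·ex + -2.28·ey = (1.9858,0.6442)

1.99 0.64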